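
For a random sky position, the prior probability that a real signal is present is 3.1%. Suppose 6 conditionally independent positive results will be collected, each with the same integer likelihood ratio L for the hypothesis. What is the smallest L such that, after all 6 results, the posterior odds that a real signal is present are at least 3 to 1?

3

Prior odds = 0.031/0.969 = 31/969.
Target odds = 3.
Need L⁶ ≥ 3 ÷ (31/969) = 2907/31.
2⁶ = 64 < 2907/31 ≤ 729 = 3⁶, so L = 3.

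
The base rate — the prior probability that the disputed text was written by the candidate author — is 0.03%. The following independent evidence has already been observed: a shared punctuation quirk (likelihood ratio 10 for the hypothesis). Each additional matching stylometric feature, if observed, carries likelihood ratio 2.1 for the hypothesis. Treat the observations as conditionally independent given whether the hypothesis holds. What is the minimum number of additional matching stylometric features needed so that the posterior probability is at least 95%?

Prior odds = 0.0003/0.9997 = 3/9997.
Bayes factor of the evidence already in hand = 10.
Odds after that evidence = (3/9997) × 10 = 30/9997.
Target odds = 0.95/0.05 = 19.
Need 2.1ⁿ ≥ 19 ÷ (30/9997) = 189943/30.
2.1¹¹ ≈3502.78 falls short of 189943/30 but 2.1¹² ≈7355.83 reaches it, so n = 12.

12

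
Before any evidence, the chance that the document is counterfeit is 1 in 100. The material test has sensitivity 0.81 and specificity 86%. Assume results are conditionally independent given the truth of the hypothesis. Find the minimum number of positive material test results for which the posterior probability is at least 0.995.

Prior odds: 0.01 ÷ 0.99 = 1/99.
False-positive rate = 1 − 0.86 = 0.14; likelihood ratio of a positive = 0.81/0.14 = 81/14.
Target posterior odds = 0.995/0.005 = 199.
Need (1/99) × (81/14)ⁿ ≥ 199, i.e. (81/14)ⁿ ≥ 19701.
(81/14)⁵ ≈6483.13 falls short of 19701 but (81/14)⁶ ≈37509.6 reaches it, so n = 6.

6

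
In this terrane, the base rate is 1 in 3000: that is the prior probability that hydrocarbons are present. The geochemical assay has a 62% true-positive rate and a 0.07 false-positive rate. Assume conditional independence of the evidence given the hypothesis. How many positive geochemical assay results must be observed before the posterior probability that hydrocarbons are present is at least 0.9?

Prior odds = (1/3000)/(2999/3000) = 1/2999.
Likelihood ratio of a positive result = 0.62/0.07 = 62/7.
Target posterior odds = 0.9/0.1 = 9.
Need (1/2999) × (62/7)ⁿ ≥ 9, i.e. (62/7)ⁿ ≥ 26991.
(62/7)⁴ = 14776336/2401 falls short of 26991 but (62/7)⁵ = 916132832/16807 reaches it, so n = 5.

5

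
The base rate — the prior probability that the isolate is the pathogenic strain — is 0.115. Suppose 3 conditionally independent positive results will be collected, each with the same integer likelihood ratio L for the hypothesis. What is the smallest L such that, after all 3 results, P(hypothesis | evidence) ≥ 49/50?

8

Prior odds = 0.115/0.885 = 23/177.
Target odds = 0.98/0.02 = 49.
Need L³ ≥ 49 ÷ (23/177) = 8673/23.
7³ = 343 < 8673/23 ≤ 512 = 8³, so L = 8.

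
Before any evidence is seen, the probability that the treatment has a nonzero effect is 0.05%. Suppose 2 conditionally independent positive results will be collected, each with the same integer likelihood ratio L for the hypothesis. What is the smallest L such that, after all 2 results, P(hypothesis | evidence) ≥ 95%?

Prior odds = 0.0005/0.9995 = 1/1999.
Target odds = 0.95/0.05 = 19.
Need L² ≥ 19 ÷ (1/1999) = 37981.
194² = 37636 < 37981 ≤ 38025 = 195², so L = 195.

195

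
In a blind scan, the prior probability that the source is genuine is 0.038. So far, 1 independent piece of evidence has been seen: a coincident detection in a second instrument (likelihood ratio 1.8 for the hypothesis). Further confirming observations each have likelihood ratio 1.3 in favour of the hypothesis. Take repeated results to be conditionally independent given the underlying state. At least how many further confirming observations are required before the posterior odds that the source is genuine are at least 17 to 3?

17

Prior odds = 0.038/0.962 = 19/481.
Bayes factor of the evidence already in hand = 1.8.
Odds after that evidence = (19/481) × 1.8 = 171/2405.
Target odds = 17/3.
Need 1.3ⁿ ≥ 17/3 ÷ (171/2405) = 40885/513.
1.3¹⁶ ≈66.5417 falls short of 40885/513 but 1.3¹⁷ ≈86.5042 reaches it, so n = 17.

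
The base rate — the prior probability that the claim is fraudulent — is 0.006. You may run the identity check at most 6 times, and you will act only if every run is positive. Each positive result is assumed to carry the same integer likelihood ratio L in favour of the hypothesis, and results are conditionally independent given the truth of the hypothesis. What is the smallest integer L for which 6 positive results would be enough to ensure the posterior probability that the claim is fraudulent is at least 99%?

Prior odds = 0.006/0.994 = 3/497.
Target odds = 0.99/0.01 = 99.
Need L⁶ ≥ 99 ÷ (3/497) = 16401.
5⁶ = 15625 < 16401 ≤ 46656 = 6⁶, so L = 6.

6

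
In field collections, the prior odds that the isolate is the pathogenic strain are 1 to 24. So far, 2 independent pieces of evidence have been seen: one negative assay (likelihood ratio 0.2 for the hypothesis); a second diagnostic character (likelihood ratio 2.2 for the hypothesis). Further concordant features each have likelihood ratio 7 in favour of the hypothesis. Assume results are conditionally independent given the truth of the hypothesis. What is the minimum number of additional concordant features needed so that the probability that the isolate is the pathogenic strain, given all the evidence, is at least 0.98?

Prior odds = 1/24.
Combined Bayes factor of the evidence already in hand = 0.2 × 2.2 = 0.44.
Odds after that evidence = (1/24) × 0.44 = 11/600.
Target odds = 0.98/0.02 = 49.
Need 7ⁿ ≥ 49 ÷ (11/600) = 29400/11.
7⁴ = 2401 falls short of 29400/11 but 7⁵ = 16807 reaches it, so n = 5.

5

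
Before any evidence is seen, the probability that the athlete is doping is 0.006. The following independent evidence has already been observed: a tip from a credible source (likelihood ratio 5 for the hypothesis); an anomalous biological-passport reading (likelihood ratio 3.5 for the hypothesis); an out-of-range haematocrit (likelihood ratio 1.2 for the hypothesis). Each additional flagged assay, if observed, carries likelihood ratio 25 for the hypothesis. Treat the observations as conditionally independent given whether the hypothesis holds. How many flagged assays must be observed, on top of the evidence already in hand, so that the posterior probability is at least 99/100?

Prior odds = 0.006/0.994 = 3/497.
Combined Bayes factor of the evidence already in hand = 5 × 3.5 × 1.2 = 21.
Odds after that evidence = (3/497) × 21 = 9/71.
Target odds = 0.99/0.01 = 99.
Need 25ⁿ ≥ 99 ÷ (9/71) = 781.
25² = 625 falls short of 781 but 25³ = 15625 reaches it, so n = 3.

3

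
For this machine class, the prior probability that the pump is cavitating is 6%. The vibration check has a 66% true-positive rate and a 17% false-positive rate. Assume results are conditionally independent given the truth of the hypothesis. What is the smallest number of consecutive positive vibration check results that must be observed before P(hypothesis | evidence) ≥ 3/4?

3

Prior odds: 0.06 ÷ 0.94 = 3/47.
Likelihood ratio of a positive result = 0.66/0.17 = 66/17.
Target posterior odds = 0.75/0.25 = 3.
Need (3/47) × (66/17)ⁿ ≥ 3, i.e. (66/17)ⁿ ≥ 47.
(66/17)² = 4356/289 falls short of 47 but (66/17)³ = 287496/4913 reaches it, so n = 3.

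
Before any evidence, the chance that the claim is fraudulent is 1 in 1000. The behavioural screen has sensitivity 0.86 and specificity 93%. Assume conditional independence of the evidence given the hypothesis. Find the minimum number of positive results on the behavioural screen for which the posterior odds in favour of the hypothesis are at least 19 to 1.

4

Prior odds: 0.001 ÷ 0.999 = 1/999.
False-positive rate = 1 − 0.93 = 0.07; likelihood ratio of a positive = 0.86/0.07 = 86/7.
Target odds = 19.
Require (86/7)ⁿ ≥ 19 ÷ (1/999) = 18981.
(86/7)³ = 636056/343 falls short of 18981 but (86/7)⁴ = 54700816/2401 reaches it, so n = 4.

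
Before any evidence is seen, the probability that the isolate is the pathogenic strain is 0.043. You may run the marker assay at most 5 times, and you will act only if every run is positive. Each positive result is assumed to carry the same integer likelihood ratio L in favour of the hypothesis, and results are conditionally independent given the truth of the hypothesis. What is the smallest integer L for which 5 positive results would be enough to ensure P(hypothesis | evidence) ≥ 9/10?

Prior odds = 0.043/0.957 = 43/957.
Target odds = 0.9/0.1 = 9.
Need L⁵ ≥ 9 ÷ (43/957) = 8613/43.
2⁵ = 32 < 8613/43 ≤ 243 = 3⁵, so L = 3.

3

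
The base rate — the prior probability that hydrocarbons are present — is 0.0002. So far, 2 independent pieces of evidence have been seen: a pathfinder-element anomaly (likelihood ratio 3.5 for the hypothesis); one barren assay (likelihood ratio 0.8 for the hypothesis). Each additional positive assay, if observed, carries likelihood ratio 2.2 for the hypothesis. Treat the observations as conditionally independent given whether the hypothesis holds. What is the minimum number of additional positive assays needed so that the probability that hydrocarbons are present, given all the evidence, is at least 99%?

Prior odds = 0.0002/0.9998 = 1/4999.
Combined Bayes factor of the evidence already in hand = 3.5 × 0.8 = 2.8.
Odds after that evidence = (1/4999) × 2.8 = 14/24995.
Target odds = 0.99/0.01 = 99.
Need 2.2ⁿ ≥ 99 ÷ (14/24995) = 2474505/14.
2.2¹⁵ ≈136880 falls short of 2474505/14 but 2.2¹⁶ ≈301136 reaches it, so n = 16.

16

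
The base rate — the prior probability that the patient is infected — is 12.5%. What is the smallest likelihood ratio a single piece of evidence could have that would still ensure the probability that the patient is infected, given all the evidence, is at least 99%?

693

Prior odds = 0.125/0.875 = 1/7.
Target odds = 0.99/0.01 = 99.
Required Bayes factor = 99 ÷ (1/7) = 693.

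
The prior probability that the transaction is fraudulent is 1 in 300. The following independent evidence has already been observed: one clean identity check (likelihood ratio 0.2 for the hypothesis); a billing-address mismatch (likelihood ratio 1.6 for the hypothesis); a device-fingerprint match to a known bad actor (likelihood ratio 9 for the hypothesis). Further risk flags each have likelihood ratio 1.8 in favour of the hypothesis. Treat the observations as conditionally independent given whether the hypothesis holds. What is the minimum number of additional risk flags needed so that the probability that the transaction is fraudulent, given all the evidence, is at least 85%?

Prior odds = (1/300)/(299/300) = 1/299.
Combined Bayes factor of the evidence already in hand = 0.2 × 1.6 × 9 = 2.88.
Odds after that evidence = (1/299) × 2.88 = 72/7475.
Target odds = 0.85/0.15 = 17/3.
Need 1.8ⁿ ≥ 17/3 ÷ (72/7475) = 127075/216.
1.8¹⁰ ≈357.047 falls short of 127075/216 but 1.8¹¹ ≈642.684 reaches it, so n = 11.

11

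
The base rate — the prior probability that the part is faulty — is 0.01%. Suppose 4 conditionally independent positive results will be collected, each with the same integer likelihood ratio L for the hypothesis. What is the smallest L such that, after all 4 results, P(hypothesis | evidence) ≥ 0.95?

21

Prior odds = 0.0001/0.9999 = 1/9999.
Target odds = 0.95/0.05 = 19.
Need L⁴ ≥ 19 ÷ (1/9999) = 189981.
20⁴ = 160000 < 189981 ≤ 194481 = 21⁴, so L = 21.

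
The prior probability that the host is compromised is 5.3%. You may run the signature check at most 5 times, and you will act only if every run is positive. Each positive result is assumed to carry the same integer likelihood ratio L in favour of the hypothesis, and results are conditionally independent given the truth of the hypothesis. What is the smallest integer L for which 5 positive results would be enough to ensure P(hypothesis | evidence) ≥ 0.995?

6

Prior odds = 0.053/0.947 = 53/947.
Target odds = 0.995/0.005 = 199.
Need L⁵ ≥ 199 ÷ (53/947) = 188453/53.
5⁵ = 3125 < 188453/53 ≤ 7776 = 6⁵, so L = 6.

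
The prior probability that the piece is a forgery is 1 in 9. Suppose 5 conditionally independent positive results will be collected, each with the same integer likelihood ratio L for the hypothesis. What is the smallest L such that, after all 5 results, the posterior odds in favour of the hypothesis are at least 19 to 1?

3

Prior odds = (1/9)/(8/9) = 0.125.
Target odds = 19.
Need L⁵ ≥ 19 ÷ 0.125 = 152.
2⁵ = 32 < 152 ≤ 243 = 3⁵, so L = 3.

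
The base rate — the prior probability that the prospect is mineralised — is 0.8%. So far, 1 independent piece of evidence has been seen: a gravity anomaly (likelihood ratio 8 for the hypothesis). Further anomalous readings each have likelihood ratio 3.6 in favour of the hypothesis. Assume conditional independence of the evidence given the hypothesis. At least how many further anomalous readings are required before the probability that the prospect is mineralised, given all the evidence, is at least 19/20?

Prior odds = 0.008/0.992 = 1/124.
Bayes factor of the evidence already in hand = 8.
Odds after that evidence = (1/124) × 8 = 2/31.
Target odds = 0.95/0.05 = 19.
Need 3.6ⁿ ≥ 19 ÷ (2/31) = 294.5.
3.6⁴ = 167.9616 falls short of 294.5 but 3.6⁵ = 604.66176 reaches it, so n = 5.

5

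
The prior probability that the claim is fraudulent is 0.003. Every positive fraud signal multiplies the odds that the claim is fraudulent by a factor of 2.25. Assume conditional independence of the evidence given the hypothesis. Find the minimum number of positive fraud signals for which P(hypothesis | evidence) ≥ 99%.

13

Prior odds = 0.003/0.997 = 3/997.
Likelihood ratio per positive fraud signal = 2.25.
Target odds: 0.99 ÷ 0.01 = 99.
Need (3/997) × 2.25ⁿ ≥ 99, i.e. 2.25ⁿ ≥ 32901.
2.25¹² ≈16834.1 falls short of 32901 but 2.25¹³ ≈37876.8 reaches it, so n = 13.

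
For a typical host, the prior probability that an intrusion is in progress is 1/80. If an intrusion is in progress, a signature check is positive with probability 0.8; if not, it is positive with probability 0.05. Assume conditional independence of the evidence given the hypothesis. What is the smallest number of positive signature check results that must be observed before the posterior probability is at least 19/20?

Prior odds: 0.0125 ÷ 0.9875 = 1/79.
Likelihood ratio of a positive = 0.8/0.05 = 16.
Target posterior odds = 0.95/0.05 = 19.
Need (1/79) × 16ⁿ ≥ 19, i.e. 16ⁿ ≥ 1501.
16² = 256 falls short of 1501 but 16³ = 4096 reaches it, so n = 3.

3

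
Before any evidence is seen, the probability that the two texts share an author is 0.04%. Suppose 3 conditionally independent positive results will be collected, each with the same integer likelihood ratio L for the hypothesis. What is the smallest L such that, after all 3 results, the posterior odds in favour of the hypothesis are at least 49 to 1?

Prior odds = 0.0004/0.9996 = 1/2499.
Target odds = 49.
Need L³ ≥ 49 ÷ (1/2499) = 122451.
49³ = 117649 < 122451 ≤ 125000 = 50³, so L = 50.

50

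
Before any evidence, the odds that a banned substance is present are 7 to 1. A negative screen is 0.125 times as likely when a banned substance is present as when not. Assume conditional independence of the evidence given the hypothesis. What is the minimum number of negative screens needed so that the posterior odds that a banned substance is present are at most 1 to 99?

4

Prior odds = 7.
Likelihood ratio per negative screen = 0.125.
Target odds = 1/99.
Need 7 × 0.125ⁿ ≤ 1/99, i.e. 0.125ⁿ ≤ 1/693.
0.125³ = 0.001953125 is still above 1/693 but 0.125⁴ = 1/4096 is at or below it, so n = 4.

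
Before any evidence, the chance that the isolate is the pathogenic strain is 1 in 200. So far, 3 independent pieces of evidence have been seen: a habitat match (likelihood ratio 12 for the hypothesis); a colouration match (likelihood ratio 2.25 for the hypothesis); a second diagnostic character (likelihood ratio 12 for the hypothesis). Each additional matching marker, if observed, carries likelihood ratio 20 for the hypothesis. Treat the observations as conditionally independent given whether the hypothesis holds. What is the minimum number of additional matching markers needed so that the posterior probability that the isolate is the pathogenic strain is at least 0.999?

Prior odds = 0.005/0.995 = 1/199.
Combined Bayes factor of the evidence already in hand = 12 × 2.25 × 12 = 324.
Odds after that evidence = (1/199) × 324 = 324/199.
Target odds = 0.999/0.001 = 999.
Need 20ⁿ ≥ 999 ÷ (324/199) = 7363/12.
20² = 400 falls short of 7363/12 but 20³ = 8000 reaches it, so n = 3.

3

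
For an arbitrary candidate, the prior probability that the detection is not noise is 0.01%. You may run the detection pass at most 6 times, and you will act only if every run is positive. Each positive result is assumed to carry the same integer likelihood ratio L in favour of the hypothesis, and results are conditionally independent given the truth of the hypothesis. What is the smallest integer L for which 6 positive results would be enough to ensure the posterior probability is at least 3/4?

6

Prior odds = 0.0001/0.9999 = 1/9999.
Target odds = 0.75/0.25 = 3.
Need L⁶ ≥ 3 ÷ (1/9999) = 29997.
5⁶ = 15625 < 29997 ≤ 46656 = 6⁶, so L = 6.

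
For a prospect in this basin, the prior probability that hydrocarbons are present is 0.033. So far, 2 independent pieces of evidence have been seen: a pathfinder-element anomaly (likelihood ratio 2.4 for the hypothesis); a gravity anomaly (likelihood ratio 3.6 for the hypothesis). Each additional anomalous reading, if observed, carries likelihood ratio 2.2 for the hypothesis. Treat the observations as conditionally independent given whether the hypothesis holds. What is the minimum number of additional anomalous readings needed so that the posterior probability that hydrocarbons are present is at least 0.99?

8

Prior odds = 0.033/0.967 = 33/967.
Combined Bayes factor of the evidence already in hand = 2.4 × 3.6 = 8.64.
Odds after that evidence = (33/967) × 8.64 = 7128/24175.
Target odds = 0.99/0.01 = 99.
Need 2.2ⁿ ≥ 99 ÷ (7128/24175) = 24175/72.
2.2⁷ = 19487171/78125 falls short of 24175/72 but 2.2⁸ = 214358881/390625 reaches it, so n = 8.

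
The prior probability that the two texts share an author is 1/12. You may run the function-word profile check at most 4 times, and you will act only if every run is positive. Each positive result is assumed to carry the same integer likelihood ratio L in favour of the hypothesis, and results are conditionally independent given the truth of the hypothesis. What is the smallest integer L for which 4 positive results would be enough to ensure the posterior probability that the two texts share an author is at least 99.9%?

Prior odds = (1/12)/(11/12) = 1/11.
Target odds = 0.999/0.001 = 999.
Need L⁴ ≥ 999 ÷ (1/11) = 10989.
10⁴ = 10000 < 10989 ≤ 14641 = 11⁴, so L = 11.

11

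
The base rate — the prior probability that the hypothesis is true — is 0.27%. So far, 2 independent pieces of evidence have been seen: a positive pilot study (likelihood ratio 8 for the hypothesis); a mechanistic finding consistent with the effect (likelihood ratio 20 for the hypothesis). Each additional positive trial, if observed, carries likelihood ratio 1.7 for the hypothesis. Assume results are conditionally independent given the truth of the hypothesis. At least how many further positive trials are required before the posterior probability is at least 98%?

Prior odds = 0.0027/0.9973 = 27/9973.
Combined Bayes factor of the evidence already in hand = 8 × 20 = 160.
Odds after that evidence = (27/9973) × 160 = 4320/9973.
Target odds = 0.98/0.02 = 49.
Need 1.7ⁿ ≥ 49 ÷ (4320/9973) = 488677/4320.
1.7⁸ ≈69.7576 falls short of 488677/4320 but 1.7⁹ ≈118.588 reaches it, so n = 9.

9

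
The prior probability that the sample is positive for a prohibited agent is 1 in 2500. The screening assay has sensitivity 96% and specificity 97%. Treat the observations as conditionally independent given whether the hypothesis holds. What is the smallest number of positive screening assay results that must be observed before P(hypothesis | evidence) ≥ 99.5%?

4

Prior odds: 0.0004 ÷ 0.9996 = 1/2499.
False-positive rate = 1 − 0.97 = 0.03; likelihood ratio of a positive = 0.96/0.03 = 32.
Target odds: 0.995 ÷ 0.005 = 199.
Require 32ⁿ ≥ 199 ÷ (1/2499) = 497301.
32³ = 32768 falls short of 497301 but 32⁴ = 1048576 reaches it, so n = 4.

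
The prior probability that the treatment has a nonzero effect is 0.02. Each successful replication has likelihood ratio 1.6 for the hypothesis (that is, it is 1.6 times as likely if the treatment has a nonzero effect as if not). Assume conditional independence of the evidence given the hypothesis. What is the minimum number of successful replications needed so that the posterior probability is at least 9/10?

13

Prior odds: 0.02 ÷ 0.98 = 1/49.
Likelihood ratio per successful replication = 1.6.
Target posterior odds = 0.9/0.1 = 9.
Require 1.6ⁿ ≥ 9 ÷ (1/49) = 441.
1.6¹² ≈281.475 falls short of 441 but 1.6¹³ ≈450.36 reaches it, so n = 13.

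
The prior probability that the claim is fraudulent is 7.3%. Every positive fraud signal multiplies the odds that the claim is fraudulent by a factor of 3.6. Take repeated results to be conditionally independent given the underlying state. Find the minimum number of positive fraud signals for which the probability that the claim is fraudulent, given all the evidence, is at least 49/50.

Prior odds = 0.073/0.927 = 73/927.
Likelihood ratio per positive fraud signal = 3.6.
Target odds: 0.98 ÷ 0.02 = 49.
Need (73/927) × 3.6ⁿ ≥ 49, i.e. 3.6ⁿ ≥ 45423/73.
3.6⁵ = 604.66176 falls short of 45423/73 but 3.6⁶ = 34012224/15625 reaches it, so n = 6.

6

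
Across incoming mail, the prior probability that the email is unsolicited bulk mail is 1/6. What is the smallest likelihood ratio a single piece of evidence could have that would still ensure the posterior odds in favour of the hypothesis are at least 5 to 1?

25

Prior odds = (1/6)/(5/6) = 0.2.
Target odds = 5.
Required Bayes factor = 5 ÷ 0.2 = 25.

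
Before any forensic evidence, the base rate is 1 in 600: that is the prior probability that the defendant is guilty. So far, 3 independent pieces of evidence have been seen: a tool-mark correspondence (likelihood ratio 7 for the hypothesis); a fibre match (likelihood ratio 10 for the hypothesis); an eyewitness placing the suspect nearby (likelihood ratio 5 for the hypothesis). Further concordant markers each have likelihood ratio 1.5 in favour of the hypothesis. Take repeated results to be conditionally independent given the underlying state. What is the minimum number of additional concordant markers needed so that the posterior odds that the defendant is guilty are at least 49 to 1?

11

Prior odds = (1/600)/(599/600) = 1/599.
Combined Bayes factor of the evidence already in hand = 7 × 10 × 5 = 350.
Odds after that evidence = (1/599) × 350 = 350/599.
Target odds = 49.
Need 1.5ⁿ ≥ 49 ÷ (350/599) = 83.86.
1.5¹⁰ = 59049/1024 falls short of 83.86 but 1.5¹¹ = 177147/2048 reaches it, so n = 11.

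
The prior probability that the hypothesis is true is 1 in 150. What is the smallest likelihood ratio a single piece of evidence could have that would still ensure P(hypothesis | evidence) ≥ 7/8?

1043

Prior odds = (1/150)/(149/150) = 1/149.
Target odds = 0.875/0.125 = 7.
Required Bayes factor = 7 ÷ (1/149) = 1043.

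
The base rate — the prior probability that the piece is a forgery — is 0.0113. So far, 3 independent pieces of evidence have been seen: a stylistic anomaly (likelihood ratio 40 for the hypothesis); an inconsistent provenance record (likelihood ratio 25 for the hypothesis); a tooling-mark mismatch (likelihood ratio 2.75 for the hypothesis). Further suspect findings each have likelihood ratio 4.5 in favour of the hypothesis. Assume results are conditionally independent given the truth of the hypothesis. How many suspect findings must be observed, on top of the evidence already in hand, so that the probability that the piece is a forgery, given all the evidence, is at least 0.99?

Prior odds = 0.0113/0.9887 = 113/9887.
Combined Bayes factor of the evidence already in hand = 40 × 25 × 2.75 = 2750.
Odds after that evidence = (113/9887) × 2750 = 310750/9887.
Target odds = 0.99/0.01 = 99.
Need 4.5ⁿ ≥ 99 ÷ (310750/9887) = 88983/28250.
4.5¹ = 4.5, which meets the required 88983/28250; so n = 1.

1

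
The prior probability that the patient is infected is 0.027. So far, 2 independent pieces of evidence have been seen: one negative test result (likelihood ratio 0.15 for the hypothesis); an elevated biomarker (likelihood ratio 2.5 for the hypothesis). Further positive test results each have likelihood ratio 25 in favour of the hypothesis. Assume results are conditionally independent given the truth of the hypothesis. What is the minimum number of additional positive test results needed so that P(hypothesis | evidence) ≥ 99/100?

3

Prior odds = 0.027/0.973 = 27/973.
Combined Bayes factor of the evidence already in hand = 0.15 × 2.5 = 0.375.
Odds after that evidence = (27/973) × 0.375 = 81/7784.
Target odds = 0.99/0.01 = 99.
Need 25ⁿ ≥ 99 ÷ (81/7784) = 85624/9.
25² = 625 falls short of 85624/9 but 25³ = 15625 reaches it, so n = 3.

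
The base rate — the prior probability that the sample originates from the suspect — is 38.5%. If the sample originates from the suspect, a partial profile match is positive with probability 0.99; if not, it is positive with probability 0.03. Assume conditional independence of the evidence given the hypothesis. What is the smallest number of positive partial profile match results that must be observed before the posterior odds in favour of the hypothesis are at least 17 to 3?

1

Prior odds = 0.385/0.615 = 77/123.
Likelihood ratio of a positive = 0.99/0.03 = 33.
Target odds = 17/3.
Require 33ⁿ ≥ 17/3 ÷ (77/123) = 697/77.
33¹ = 33, which meets the required 697/77; so n = 1.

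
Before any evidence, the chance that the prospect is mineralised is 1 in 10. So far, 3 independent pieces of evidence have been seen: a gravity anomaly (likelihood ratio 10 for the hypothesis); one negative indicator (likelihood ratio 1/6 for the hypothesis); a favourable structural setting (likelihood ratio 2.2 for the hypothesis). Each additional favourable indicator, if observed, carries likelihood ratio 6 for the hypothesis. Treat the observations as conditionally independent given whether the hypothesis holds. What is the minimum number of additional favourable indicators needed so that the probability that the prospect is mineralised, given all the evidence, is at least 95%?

Prior odds = 0.1/0.9 = 1/9.
Combined Bayes factor of the evidence already in hand = 10 × (1/6) × 2.2 = 11/3.
Odds after that evidence = (1/9) × 11/3 = 11/27.
Target odds = 0.95/0.05 = 19.
Need 6ⁿ ≥ 19 ÷ (11/27) = 513/11.
6² = 36 falls short of 513/11 but 6³ = 216 reaches it, so n = 3.

3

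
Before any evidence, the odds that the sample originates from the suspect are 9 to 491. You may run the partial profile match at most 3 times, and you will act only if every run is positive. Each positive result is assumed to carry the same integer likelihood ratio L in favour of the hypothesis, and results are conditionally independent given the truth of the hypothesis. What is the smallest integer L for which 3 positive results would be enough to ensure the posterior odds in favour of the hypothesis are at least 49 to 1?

14

Prior odds = 9/491.
Target odds = 49.
Need L³ ≥ 49 ÷ (9/491) = 24059/9.
13³ = 2197 < 24059/9 ≤ 2744 = 14³, so L = 14.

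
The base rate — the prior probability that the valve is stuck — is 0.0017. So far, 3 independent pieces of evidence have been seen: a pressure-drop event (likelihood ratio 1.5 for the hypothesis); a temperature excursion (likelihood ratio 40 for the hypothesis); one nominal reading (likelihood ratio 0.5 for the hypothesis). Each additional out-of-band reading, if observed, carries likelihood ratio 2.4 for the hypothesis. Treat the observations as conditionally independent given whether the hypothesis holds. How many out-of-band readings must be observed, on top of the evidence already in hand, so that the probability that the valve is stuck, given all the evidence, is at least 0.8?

Prior odds = 0.0017/0.9983 = 17/9983.
Combined Bayes factor of the evidence already in hand = 1.5 × 40 × 0.5 = 30.
Odds after that evidence = (17/9983) × 30 = 510/9983.
Target odds = 0.8/0.2 = 4.
Need 2.4ⁿ ≥ 4 ÷ (510/9983) = 19966/255.
2.4⁴ = 33.1776 falls short of 19966/255 but 2.4⁵ = 79.62624 reaches it, so n = 5.

5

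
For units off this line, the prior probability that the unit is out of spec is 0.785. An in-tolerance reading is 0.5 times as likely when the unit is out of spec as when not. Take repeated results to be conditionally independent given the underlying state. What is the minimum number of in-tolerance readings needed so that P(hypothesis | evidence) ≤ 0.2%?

Prior odds: 0.785 ÷ 0.215 = 157/43.
Likelihood ratio per in-tolerance reading = 0.5.
Target posterior odds = 0.002/0.998 = 1/499.
Require 0.5ⁿ ≤ 1/499 ÷ (157/43) = 43/78343.
0.5¹⁰ = 1/1024 is still above 43/78343 but 0.5¹¹ = 1/2048 is at or below it, so n = 11.

11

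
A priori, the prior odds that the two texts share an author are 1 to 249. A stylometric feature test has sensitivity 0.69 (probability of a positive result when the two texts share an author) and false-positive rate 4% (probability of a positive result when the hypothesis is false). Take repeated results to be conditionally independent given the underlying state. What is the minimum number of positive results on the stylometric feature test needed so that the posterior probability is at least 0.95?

Prior odds = 1/249.
Likelihood ratio of a positive result = 0.69/0.04 = 17.25.
Target odds: 0.95 ÷ 0.05 = 19.
Need (1/249) × 17.25ⁿ ≥ 19, i.e. 17.25ⁿ ≥ 4731.
17.25² = 297.5625 falls short of 4731 but 17.25³ = 5132.953125 reaches it, so n = 3.

3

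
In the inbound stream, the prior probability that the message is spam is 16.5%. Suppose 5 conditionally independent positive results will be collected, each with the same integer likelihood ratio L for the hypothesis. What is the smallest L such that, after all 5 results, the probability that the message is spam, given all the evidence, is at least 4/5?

2

Prior odds = 0.165/0.835 = 33/167.
Target odds = 0.8/0.2 = 4.
Need L⁵ ≥ 4 ÷ (33/167) = 668/33.
1⁵ = 1 < 668/33 ≤ 32 = 2⁵, so L = 2.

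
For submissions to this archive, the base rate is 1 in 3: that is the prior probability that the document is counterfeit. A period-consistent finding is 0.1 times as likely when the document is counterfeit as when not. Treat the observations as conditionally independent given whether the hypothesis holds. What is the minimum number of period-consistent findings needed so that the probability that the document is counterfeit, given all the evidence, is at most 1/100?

Prior odds = (1/3)/(2/3) = 0.5.
Likelihood ratio per period-consistent finding = 0.1.
Target posterior odds = 0.01/0.99 = 1/99.
Require 0.1ⁿ ≤ 1/99 ÷ 0.5 = 2/99.
0.1¹ = 0.1 is still above 2/99 but 0.1² = 0.01 is at or below it, so n = 2.

2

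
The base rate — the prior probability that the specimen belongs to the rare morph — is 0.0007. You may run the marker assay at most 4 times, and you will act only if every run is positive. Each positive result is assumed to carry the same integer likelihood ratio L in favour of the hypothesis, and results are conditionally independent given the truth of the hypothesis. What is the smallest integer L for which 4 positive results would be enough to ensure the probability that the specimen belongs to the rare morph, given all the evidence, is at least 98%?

Prior odds = 0.0007/0.9993 = 7/9993.
Target odds = 0.98/0.02 = 49.
Need L⁴ ≥ 49 ÷ (7/9993) = 69951.
16⁴ = 65536 < 69951 ≤ 83521 = 17⁴, so L = 17.

17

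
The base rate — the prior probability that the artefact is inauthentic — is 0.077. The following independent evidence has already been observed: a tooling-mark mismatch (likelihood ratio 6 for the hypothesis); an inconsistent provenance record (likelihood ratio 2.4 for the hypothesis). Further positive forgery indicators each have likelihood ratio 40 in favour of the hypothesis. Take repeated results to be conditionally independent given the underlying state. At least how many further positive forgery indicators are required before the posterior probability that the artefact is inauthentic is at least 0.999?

2

Prior odds = 0.077/0.923 = 77/923.
Combined Bayes factor of the evidence already in hand = 6 × 2.4 = 14.4.
Odds after that evidence = (77/923) × 14.4 = 5544/4615.
Target odds = 0.999/0.001 = 999.
Need 40ⁿ ≥ 999 ÷ (5544/4615) = 512265/616.
40¹ = 40 falls short of 512265/616 but 40² = 1600 reaches it, so n = 2.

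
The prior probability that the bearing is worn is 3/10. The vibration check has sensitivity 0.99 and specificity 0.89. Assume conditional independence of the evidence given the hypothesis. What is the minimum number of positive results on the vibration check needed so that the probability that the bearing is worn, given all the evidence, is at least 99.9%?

4

Prior odds = 0.3/0.7 = 3/7.
False-positive rate = 1 − 0.89 = 0.11; likelihood ratio of a positive = 0.99/0.11 = 9.
Target posterior odds = 0.999/0.001 = 999.
Require 9ⁿ ≥ 999 ÷ (3/7) = 2331.
9³ = 729 falls short of 2331 but 9⁴ = 6561 reaches it, so n = 4.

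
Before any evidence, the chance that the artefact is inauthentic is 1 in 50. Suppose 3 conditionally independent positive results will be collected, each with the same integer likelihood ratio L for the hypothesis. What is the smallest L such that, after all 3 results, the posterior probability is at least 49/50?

Prior odds = 0.02/0.98 = 1/49.
Target odds = 0.98/0.02 = 49.
Need L³ ≥ 49 ÷ (1/49) = 2401.
13³ = 2197 < 2401 ≤ 2744 = 14³, so L = 14.

14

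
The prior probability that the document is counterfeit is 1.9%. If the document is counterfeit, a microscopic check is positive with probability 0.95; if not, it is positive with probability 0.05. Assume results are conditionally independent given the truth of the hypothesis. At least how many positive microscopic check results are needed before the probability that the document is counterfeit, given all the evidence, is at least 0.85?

Prior odds: 0.019 ÷ 0.981 = 19/981.
Likelihood ratio of a positive = 0.95/0.05 = 19.
Target odds: 0.85 ÷ 0.15 = 17/3.
Require 19ⁿ ≥ 17/3 ÷ (19/981) = 5559/19.
19¹ = 19 falls short of 5559/19 but 19² = 361 reaches it, so n = 2.

2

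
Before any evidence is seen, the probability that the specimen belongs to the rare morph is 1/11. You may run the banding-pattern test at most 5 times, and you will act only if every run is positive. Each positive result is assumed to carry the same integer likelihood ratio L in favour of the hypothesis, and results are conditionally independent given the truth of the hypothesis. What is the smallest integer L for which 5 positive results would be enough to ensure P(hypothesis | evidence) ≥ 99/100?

Prior odds = (1/11)/(10/11) = 0.1.
Target odds = 0.99/0.01 = 99.
Need L⁵ ≥ 99 ÷ 0.1 = 990.
3⁵ = 243 < 990 ≤ 1024 = 4⁵, so L = 4.

4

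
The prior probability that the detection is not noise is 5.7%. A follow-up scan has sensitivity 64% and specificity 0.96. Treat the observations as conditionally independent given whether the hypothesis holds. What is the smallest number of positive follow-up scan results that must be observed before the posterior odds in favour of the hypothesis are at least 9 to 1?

2

Prior odds: 0.057 ÷ 0.943 = 57/943.
False-positive rate = 1 − 0.96 = 0.04; likelihood ratio of a positive = 0.64/0.04 = 16.
Target odds = 9.
Require 16ⁿ ≥ 9 ÷ (57/943) = 2829/19.
16¹ = 16 falls short of 2829/19 but 16² = 256 reaches it, so n = 2.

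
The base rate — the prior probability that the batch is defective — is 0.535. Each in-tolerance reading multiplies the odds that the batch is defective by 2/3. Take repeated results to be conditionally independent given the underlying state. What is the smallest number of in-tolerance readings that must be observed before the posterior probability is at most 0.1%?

Prior odds: 0.535 ÷ 0.465 = 107/93.
Likelihood ratio per in-tolerance reading = 2/3.
Target odds: 0.001 ÷ 0.999 = 1/999.
Need (107/93) × (2/3)ⁿ ≤ 1/999, i.e. (2/3)ⁿ ≤ 31/35631.
(2/3)¹⁷ = 131072/129140163 is still above 31/35631 but (2/3)¹⁸ = 262144/387420489 is at or below it, so n = 18.

18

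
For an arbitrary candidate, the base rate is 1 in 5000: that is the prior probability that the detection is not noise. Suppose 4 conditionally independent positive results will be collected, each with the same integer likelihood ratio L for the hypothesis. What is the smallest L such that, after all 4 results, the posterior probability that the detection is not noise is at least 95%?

Prior odds = 0.0002/0.9998 = 1/4999.
Target odds = 0.95/0.05 = 19.
Need L⁴ ≥ 19 ÷ (1/4999) = 94981.
17⁴ = 83521 < 94981 ≤ 104976 = 18⁴, so L = 18.

18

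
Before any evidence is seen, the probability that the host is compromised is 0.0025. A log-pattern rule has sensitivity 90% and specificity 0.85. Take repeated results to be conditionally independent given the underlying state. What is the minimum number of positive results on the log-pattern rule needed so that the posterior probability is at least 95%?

5

Prior odds: 0.0025 ÷ 0.9975 = 1/399.
False-positive rate = 1 − 0.85 = 0.15; likelihood ratio of a positive = 0.9/0.15 = 6.
Target posterior odds = 0.95/0.05 = 19.
Need (1/399) × 6ⁿ ≥ 19, i.e. 6ⁿ ≥ 7581.
6⁴ = 1296 falls short of 7581 but 6⁵ = 7776 reaches it, so n = 5.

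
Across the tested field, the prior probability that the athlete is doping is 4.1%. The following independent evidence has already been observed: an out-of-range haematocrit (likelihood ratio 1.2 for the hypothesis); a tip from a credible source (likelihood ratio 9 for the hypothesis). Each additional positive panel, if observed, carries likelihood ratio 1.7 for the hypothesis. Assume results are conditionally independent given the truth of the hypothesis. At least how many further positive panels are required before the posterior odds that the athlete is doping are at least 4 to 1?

Prior odds = 0.041/0.959 = 41/959.
Combined Bayes factor of the evidence already in hand = 1.2 × 9 = 10.8.
Odds after that evidence = (41/959) × 10.8 = 2214/4795.
Target odds = 4.
Need 1.7ⁿ ≥ 4 ÷ (2214/4795) = 9590/1107.
1.7⁴ = 8.3521 falls short of 9590/1107 but 1.7⁵ = 1419857/100000 reaches it, so n = 5.

5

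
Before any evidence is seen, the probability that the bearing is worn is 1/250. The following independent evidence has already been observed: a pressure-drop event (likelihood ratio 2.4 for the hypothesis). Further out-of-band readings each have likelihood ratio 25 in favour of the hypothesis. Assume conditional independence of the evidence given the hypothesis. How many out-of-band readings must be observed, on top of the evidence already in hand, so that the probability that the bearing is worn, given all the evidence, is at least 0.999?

4

Prior odds = 0.004/0.996 = 1/249.
Bayes factor of the evidence already in hand = 2.4.
Odds after that evidence = (1/249) × 2.4 = 4/415.
Target odds = 0.999/0.001 = 999.
Need 25ⁿ ≥ 999 ÷ (4/415) = 103646.25.
25³ = 15625 falls short of 103646.25 but 25⁴ = 390625 reaches it, so n = 4.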